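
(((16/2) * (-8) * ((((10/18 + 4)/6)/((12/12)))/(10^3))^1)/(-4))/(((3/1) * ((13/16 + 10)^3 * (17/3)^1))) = 167936/297071512875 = 0.00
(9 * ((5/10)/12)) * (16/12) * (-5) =-5/2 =-2.50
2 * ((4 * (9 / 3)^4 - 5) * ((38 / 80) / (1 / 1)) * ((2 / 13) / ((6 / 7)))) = 42427 / 780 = 54.39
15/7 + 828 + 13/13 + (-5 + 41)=6070/7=867.14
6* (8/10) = 24/5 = 4.80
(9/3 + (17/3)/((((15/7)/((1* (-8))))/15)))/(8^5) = -943/98304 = -0.01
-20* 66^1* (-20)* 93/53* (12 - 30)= -44193600/53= -833841.51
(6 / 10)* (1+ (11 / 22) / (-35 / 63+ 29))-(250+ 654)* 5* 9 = -104139237 / 2560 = -40679.39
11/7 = 1.57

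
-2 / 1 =-2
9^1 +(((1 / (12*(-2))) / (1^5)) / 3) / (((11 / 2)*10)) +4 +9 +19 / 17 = 1556263 / 67320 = 23.12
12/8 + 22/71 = 257/142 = 1.81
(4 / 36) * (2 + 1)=1 / 3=0.33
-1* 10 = -10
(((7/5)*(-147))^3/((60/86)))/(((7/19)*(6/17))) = -240201963267/2500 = -96080785.31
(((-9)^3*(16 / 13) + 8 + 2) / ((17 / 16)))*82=-15132608 / 221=-68473.34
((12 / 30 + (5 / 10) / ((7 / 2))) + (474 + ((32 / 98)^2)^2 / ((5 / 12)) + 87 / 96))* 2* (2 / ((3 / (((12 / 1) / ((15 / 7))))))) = 146188094651 / 41177150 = 3550.22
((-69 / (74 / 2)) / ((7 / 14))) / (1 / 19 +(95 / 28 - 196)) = 73416 / 3790243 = 0.02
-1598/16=-799/8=-99.88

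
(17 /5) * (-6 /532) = -51 /1330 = -0.04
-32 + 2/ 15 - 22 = -808/ 15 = -53.87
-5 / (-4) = 5 / 4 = 1.25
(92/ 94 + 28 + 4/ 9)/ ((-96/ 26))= -80899/ 10152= -7.97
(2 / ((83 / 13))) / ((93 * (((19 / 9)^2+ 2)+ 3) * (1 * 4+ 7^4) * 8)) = 27 / 1458479320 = 0.00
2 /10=1 /5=0.20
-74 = -74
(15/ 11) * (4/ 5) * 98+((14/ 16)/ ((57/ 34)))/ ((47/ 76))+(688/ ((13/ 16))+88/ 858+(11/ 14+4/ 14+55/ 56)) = 1080212401/ 1129128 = 956.68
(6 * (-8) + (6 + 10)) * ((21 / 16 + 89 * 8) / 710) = -11413 / 355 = -32.15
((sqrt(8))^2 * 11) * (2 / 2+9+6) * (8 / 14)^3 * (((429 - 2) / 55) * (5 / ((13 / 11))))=5496832 / 637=8629.25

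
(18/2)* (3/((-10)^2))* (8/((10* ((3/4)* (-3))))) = -12/125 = -0.10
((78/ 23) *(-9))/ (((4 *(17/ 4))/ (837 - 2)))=-586170/ 391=-1499.16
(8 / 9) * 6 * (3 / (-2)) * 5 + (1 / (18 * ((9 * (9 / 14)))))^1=-29153 / 729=-39.99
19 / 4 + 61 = 263 / 4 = 65.75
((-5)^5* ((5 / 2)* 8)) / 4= -15625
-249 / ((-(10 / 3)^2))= 2241 / 100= 22.41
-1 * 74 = -74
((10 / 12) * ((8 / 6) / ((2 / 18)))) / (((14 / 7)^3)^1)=5 / 4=1.25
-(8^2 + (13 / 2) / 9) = -1165 / 18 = -64.72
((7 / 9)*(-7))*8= -392 / 9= -43.56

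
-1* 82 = -82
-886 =-886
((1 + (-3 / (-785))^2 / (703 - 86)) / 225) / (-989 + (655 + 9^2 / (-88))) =-33458553392 / 2521339570175625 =-0.00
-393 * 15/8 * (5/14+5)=-442125/112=-3947.54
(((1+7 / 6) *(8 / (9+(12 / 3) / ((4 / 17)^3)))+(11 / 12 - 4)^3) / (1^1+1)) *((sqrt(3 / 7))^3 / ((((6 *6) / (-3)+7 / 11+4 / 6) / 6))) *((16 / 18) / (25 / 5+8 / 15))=1081693415 *sqrt(21) / 13403237736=0.37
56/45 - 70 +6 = -2824/45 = -62.76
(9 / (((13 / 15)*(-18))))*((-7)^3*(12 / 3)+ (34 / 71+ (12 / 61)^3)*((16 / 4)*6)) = 164418841230 / 209503463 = 784.80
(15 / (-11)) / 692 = -15 / 7612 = -0.00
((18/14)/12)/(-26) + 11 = 8005/728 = 11.00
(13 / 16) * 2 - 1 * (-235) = 1893 / 8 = 236.62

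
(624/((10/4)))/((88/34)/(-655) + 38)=1389648/211543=6.57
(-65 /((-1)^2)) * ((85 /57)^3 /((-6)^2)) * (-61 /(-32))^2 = -148535343125 /6826954752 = -21.76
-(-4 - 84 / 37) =232 / 37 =6.27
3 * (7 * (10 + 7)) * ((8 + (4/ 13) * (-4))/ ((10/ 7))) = 109956/ 65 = 1691.63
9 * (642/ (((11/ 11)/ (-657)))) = -3796146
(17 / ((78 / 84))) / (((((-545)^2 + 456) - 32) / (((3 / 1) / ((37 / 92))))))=0.00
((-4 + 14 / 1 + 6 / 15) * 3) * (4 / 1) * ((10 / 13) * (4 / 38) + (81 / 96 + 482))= 11451111 / 190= 60269.01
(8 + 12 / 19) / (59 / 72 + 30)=11808 / 42161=0.28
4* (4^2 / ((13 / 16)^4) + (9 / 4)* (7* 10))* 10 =221877340 / 28561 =7768.54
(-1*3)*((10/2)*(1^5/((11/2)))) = -30/11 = -2.73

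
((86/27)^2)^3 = 404567235136/387420489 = 1044.26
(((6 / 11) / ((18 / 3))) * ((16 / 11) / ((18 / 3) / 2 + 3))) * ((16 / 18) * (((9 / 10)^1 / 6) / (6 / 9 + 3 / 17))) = 272 / 78045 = 0.00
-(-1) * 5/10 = 0.50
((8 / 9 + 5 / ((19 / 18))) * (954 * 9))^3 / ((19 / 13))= 77107973372596.66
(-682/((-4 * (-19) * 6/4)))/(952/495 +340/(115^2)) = -3.07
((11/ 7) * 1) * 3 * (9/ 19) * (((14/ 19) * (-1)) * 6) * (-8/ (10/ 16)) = 228096/ 1805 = 126.37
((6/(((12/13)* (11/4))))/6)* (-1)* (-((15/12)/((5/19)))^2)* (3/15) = 4693/2640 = 1.78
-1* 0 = 0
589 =589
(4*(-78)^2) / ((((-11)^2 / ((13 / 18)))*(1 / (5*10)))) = 878800 / 121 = 7262.81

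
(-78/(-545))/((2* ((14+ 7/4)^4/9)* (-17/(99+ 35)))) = -445952/5405599395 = -0.00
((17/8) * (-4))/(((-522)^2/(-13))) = 221/544968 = 0.00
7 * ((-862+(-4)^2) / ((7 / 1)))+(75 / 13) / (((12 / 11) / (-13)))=-3659 / 4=-914.75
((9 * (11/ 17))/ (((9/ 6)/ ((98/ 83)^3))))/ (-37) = -62118672/ 359654023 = -0.17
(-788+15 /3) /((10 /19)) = -14877 /10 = -1487.70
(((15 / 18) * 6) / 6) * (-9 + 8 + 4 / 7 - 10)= -365 / 42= -8.69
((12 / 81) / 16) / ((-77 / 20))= -5 / 2079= -0.00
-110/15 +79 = 215/3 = 71.67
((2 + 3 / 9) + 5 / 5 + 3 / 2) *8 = 116 / 3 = 38.67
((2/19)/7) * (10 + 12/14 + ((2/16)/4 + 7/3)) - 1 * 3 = -125179/44688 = -2.80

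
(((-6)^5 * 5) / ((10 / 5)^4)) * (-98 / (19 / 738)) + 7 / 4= 702989413 / 76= 9249860.70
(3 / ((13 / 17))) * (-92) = -4692 / 13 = -360.92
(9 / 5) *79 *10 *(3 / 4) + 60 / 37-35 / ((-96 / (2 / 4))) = 7589231 / 7104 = 1068.30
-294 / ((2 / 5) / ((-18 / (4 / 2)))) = 6615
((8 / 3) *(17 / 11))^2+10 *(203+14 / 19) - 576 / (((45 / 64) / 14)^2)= -39020156542 / 172425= -226302.20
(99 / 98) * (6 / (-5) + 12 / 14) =-594 / 1715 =-0.35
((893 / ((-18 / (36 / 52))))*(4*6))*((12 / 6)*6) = -128592 / 13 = -9891.69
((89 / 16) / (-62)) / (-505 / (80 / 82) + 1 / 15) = 1335 / 7701268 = 0.00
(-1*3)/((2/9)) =-27/2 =-13.50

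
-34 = -34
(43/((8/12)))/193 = 129/386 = 0.33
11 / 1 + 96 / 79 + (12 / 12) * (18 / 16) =8431 / 632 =13.34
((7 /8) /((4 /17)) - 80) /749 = -2441 /23968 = -0.10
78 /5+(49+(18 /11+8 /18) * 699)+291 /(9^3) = 20307904 /13365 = 1519.48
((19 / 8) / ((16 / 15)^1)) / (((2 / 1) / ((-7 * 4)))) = -1995 / 64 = -31.17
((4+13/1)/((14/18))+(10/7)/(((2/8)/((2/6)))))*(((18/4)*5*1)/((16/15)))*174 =9767925/112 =87213.62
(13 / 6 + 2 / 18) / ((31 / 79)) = 5.80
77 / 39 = 1.97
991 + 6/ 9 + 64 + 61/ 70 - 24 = 216833/ 210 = 1032.54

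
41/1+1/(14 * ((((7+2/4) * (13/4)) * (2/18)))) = 18667/455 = 41.03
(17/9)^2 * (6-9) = -289/27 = -10.70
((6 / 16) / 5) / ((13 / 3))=9 / 520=0.02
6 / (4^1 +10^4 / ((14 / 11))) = 21 / 27514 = 0.00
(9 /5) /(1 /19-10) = -19 /105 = -0.18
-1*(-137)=137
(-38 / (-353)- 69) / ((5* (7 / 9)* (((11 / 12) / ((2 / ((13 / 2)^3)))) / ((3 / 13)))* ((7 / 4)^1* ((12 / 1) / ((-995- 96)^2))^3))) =-492125039104859119188948 / 27171078935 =-18112090443009.09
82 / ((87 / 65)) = 61.26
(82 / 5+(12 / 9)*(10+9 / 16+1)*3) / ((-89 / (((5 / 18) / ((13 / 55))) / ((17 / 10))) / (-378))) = 7236075 / 39338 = 183.95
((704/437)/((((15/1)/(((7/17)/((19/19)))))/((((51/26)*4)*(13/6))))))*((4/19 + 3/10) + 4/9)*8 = 1399552/243675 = 5.74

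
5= 5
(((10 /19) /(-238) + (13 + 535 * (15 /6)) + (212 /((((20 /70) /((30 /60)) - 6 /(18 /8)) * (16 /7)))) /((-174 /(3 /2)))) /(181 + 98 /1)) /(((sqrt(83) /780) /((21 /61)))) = 4053229131835 * sqrt(83) /258751460176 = 142.71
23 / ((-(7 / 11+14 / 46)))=-5819 / 238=-24.45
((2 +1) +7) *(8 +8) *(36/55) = 1152/11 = 104.73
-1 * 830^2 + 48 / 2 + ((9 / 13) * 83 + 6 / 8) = -35818525 / 52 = -688817.79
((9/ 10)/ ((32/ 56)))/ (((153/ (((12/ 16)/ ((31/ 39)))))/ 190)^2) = 19217835/ 8887328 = 2.16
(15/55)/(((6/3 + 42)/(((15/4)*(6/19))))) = 0.01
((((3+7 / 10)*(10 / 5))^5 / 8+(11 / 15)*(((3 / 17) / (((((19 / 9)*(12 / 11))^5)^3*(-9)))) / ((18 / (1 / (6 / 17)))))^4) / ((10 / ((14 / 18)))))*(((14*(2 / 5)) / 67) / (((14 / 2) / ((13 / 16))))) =14256585658795134991831352057319200410233484507370907420196685090334915346242967037129542655918930028437986743123768093972659 / 6811657951072546512378172175002204304570926107041790163484950461285261633981307288921948269004628428261699816500756480000000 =2.09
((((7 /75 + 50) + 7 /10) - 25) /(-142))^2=0.03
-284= -284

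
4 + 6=10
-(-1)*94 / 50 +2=97 / 25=3.88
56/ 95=0.59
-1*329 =-329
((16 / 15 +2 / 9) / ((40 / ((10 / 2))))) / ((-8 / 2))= -0.04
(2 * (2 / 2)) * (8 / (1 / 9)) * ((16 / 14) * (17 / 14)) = 9792 / 49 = 199.84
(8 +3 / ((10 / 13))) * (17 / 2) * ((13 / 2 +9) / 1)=62713 / 40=1567.82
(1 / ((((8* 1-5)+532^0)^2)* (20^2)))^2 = 1 / 40960000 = 0.00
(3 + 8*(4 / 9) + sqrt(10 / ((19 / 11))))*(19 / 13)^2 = 19*sqrt(2090) / 169 + 21299 / 1521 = 19.14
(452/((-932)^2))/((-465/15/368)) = -10396/1682959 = -0.01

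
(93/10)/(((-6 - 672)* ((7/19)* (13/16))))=-2356/51415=-0.05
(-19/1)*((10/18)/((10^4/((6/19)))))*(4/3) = -1/2250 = -0.00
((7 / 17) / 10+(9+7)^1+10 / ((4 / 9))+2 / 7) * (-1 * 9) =-207918 / 595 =-349.44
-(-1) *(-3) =-3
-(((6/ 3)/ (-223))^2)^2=-0.00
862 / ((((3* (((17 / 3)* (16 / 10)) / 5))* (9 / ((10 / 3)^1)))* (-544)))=-53875 / 499392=-0.11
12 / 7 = 1.71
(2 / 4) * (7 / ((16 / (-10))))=-35 / 16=-2.19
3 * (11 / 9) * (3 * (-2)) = -22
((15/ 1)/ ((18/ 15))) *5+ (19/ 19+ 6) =139/ 2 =69.50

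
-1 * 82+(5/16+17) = -1035/16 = -64.69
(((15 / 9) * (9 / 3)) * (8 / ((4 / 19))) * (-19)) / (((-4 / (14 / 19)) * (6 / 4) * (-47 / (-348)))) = 154280 / 47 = 3282.55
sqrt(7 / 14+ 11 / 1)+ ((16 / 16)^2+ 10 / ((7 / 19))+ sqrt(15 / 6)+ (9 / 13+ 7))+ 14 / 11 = sqrt(10) / 2+ sqrt(46) / 2+ 37145 / 1001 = 42.08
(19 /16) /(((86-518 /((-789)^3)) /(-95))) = -886560169545 /675848647232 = -1.31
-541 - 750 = -1291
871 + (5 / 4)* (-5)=3459 / 4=864.75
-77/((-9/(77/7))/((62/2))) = 26257/9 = 2917.44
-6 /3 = -2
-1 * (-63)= 63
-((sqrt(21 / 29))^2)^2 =-441 / 841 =-0.52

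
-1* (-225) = 225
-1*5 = -5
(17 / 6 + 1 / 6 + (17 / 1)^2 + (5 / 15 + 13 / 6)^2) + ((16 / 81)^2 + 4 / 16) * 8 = 7887953 / 26244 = 300.56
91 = 91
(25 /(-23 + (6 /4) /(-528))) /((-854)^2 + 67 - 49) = -4400 /2952708699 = -0.00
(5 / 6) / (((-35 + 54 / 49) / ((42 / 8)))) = -1715 / 13288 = -0.13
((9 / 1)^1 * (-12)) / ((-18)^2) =-1 / 3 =-0.33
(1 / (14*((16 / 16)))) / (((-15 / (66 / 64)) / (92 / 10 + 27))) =-1991 / 11200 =-0.18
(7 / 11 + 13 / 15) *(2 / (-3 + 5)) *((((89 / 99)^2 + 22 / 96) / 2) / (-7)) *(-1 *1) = 720409 / 6468660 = 0.11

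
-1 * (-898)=898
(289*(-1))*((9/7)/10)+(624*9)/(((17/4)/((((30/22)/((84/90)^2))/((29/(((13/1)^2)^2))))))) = 5413353203439/2657270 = 2037185.99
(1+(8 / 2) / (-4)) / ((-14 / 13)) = 0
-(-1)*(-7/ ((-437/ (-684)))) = -252/ 23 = -10.96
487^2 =237169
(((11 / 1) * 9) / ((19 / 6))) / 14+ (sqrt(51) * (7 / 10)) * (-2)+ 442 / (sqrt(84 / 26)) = 238.14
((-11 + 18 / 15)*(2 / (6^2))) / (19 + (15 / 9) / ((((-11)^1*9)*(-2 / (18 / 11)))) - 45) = 5929 / 282990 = 0.02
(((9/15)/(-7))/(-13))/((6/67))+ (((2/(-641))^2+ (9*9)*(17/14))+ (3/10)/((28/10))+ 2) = 100.54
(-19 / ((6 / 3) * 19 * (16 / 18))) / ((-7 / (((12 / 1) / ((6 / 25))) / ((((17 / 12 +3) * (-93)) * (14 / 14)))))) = -225 / 23002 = -0.01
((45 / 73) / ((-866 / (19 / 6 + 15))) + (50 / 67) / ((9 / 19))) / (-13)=-0.12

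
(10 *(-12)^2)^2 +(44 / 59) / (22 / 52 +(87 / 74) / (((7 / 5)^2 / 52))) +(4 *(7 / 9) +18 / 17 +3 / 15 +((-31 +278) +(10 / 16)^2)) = 8927466432994193509 / 4304775539520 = 2073851.78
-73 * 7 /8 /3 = -511 /24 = -21.29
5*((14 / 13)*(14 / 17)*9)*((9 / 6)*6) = 79380 / 221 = 359.19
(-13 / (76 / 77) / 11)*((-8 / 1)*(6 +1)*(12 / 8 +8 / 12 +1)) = 637 / 3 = 212.33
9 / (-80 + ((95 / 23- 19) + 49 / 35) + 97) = 1035 / 406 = 2.55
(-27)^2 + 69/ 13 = 9546/ 13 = 734.31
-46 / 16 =-23 / 8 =-2.88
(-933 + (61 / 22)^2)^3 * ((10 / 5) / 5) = -89825707146836051 / 283449760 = -316901687.08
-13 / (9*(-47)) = 13 / 423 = 0.03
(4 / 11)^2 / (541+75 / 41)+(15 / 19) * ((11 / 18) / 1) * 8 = 37030757 / 9593727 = 3.86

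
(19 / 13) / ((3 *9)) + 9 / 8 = 3311 / 2808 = 1.18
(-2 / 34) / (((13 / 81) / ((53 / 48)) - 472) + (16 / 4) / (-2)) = 1431 / 11527462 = 0.00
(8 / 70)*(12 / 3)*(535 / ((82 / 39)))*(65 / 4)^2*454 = 4002219975 / 287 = 13945017.33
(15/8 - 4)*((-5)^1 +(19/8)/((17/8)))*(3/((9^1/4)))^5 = 34.77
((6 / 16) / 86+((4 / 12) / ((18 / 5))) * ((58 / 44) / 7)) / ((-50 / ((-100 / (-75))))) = -31177 / 53638200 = -0.00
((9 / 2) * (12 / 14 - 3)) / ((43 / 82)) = -5535 / 301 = -18.39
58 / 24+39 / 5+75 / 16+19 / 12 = 16.49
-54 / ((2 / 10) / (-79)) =21330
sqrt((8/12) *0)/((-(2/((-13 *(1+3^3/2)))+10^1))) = 0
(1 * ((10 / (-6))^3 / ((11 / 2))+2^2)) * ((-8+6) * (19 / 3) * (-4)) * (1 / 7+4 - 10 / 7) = 386992 / 891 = 434.33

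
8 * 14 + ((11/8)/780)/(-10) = 112.00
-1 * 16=-16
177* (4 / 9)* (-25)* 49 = -289100 / 3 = -96366.67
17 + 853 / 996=17785 / 996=17.86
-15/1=-15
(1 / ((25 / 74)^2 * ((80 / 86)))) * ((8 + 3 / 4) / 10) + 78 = 4312069 / 50000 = 86.24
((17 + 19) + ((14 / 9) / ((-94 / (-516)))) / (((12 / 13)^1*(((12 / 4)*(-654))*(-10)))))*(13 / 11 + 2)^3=2562015115975 / 2209263012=1159.67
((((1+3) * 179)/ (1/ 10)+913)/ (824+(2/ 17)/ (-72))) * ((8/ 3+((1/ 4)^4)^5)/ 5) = 3621553807383779553/ 693086775295344640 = 5.23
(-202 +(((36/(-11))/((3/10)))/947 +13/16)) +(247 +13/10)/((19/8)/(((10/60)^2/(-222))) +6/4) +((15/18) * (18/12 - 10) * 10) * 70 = -54404847895587/10544504080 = -5159.55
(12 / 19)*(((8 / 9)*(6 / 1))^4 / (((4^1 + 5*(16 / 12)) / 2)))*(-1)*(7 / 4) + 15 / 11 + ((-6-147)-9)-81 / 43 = -26706968 / 80883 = -330.19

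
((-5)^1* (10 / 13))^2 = 2500 / 169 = 14.79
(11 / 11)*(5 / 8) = 5 / 8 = 0.62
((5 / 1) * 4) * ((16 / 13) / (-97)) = -320 / 1261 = -0.25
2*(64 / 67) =128 / 67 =1.91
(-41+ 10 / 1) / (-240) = 31 / 240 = 0.13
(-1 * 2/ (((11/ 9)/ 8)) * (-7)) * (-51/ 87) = -17136/ 319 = -53.72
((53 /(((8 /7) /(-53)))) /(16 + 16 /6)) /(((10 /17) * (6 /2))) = -74.61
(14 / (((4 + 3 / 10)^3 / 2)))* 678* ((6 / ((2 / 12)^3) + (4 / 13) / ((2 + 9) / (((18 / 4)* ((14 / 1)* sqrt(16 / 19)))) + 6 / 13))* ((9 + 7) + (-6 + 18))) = 1308059397324288000 / 150873516791 -76620031488000* sqrt(19) / 150873516791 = 8667693.62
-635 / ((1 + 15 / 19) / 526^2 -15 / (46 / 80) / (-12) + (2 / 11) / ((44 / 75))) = -2322480250255 / 9084507193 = -255.65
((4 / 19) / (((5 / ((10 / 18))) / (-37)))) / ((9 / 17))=-2516 / 1539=-1.63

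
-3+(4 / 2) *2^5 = 61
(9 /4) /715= 9 /2860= 0.00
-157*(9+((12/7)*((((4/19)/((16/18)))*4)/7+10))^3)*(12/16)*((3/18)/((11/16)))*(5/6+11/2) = -443778595840410/467184179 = -949900.74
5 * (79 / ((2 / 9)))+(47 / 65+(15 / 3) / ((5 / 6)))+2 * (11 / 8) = 464613 / 260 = 1786.97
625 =625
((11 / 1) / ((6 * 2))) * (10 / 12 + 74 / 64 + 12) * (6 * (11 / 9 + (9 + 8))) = 1402.07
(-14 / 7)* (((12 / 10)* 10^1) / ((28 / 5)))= -30 / 7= -4.29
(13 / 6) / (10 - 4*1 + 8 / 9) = 39 / 124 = 0.31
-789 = -789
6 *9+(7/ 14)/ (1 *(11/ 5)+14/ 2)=4973/ 92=54.05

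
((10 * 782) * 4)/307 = 31280/307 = 101.89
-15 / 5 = -3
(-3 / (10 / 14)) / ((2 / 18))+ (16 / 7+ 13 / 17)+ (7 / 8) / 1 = -161243 / 4760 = -33.87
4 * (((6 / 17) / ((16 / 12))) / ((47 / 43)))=774 / 799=0.97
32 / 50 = 16 / 25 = 0.64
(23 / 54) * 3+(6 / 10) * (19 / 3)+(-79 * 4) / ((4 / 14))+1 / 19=-1882487 / 1710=-1100.87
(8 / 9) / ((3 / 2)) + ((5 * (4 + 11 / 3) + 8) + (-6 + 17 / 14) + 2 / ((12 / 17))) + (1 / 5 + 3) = 45524 / 945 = 48.17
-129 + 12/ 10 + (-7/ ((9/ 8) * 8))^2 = -51514/ 405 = -127.20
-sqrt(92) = -2 * sqrt(23) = -9.59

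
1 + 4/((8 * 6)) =13/12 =1.08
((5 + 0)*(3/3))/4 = 5/4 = 1.25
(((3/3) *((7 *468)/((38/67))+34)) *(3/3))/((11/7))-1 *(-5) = 773789/209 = 3702.34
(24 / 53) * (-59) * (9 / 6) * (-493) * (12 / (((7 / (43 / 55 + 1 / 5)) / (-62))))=-42069575232 / 20405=-2061728.75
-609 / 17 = -35.82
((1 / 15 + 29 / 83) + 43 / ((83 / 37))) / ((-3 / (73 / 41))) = -1779959 / 153135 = -11.62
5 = 5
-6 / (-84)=1 / 14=0.07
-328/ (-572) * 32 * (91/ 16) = 104.36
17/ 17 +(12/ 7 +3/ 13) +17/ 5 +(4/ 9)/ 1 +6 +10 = 93323/ 4095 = 22.79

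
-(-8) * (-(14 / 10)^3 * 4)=-10976 / 125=-87.81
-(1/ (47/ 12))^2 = -144/ 2209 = -0.07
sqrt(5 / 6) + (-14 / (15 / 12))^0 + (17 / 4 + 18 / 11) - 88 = -3569 / 44 + sqrt(30) / 6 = -80.20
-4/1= -4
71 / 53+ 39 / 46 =5333 / 2438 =2.19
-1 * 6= -6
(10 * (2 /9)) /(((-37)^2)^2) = 20 /16867449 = 0.00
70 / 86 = 35 / 43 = 0.81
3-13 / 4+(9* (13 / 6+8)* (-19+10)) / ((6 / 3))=-412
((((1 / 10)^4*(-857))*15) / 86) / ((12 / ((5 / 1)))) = -857 / 137600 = -0.01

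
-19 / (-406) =19 / 406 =0.05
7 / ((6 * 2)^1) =7 / 12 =0.58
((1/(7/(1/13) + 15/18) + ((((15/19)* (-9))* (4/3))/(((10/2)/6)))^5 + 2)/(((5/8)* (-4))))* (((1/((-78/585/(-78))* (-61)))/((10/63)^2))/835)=-34623.96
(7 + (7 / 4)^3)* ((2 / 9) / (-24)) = -791 / 6912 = -0.11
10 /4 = 5 /2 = 2.50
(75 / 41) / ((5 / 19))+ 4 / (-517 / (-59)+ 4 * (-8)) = 381059 / 56211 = 6.78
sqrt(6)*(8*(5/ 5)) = 8*sqrt(6) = 19.60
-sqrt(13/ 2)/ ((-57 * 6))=sqrt(26)/ 684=0.01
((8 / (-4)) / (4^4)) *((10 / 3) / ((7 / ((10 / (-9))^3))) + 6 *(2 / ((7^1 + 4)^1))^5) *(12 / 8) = 100473167 / 13149492048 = 0.01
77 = 77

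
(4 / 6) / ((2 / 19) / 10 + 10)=190 / 2853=0.07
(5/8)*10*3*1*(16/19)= 300/19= 15.79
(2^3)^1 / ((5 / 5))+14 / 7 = 10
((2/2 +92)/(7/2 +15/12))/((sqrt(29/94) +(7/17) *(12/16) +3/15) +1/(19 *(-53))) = -54780089363280/278886075673 +1147561893600 *sqrt(2726)/278886075673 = 18.41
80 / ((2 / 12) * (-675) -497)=-160 / 1219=-0.13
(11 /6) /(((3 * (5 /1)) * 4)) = 11 /360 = 0.03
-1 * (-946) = 946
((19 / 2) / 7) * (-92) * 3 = -2622 / 7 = -374.57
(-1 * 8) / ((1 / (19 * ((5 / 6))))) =-380 / 3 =-126.67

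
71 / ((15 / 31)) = 2201 / 15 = 146.73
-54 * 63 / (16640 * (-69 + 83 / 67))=113967 / 37772800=0.00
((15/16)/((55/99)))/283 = 27/4528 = 0.01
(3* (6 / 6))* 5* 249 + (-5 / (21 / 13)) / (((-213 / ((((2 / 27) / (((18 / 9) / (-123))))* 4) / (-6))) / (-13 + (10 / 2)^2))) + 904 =186773543 / 40257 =4639.53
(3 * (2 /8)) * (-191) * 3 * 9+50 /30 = -46393 /12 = -3866.08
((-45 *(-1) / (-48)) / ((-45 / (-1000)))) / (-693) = 125 / 4158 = 0.03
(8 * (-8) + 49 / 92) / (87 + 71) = -5839 / 14536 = -0.40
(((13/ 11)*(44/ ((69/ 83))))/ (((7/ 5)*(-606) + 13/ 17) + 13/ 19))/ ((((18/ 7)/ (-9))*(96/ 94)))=0.25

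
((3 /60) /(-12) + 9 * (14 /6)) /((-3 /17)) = -85663 /720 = -118.98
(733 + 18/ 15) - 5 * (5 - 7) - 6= 3691/ 5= 738.20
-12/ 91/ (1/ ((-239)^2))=-685452/ 91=-7532.44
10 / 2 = 5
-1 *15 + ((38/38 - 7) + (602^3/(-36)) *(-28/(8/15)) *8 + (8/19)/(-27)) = 1305730729099/513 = 2545284072.32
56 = 56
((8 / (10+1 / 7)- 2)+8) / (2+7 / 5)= 2410 / 1207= 2.00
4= 4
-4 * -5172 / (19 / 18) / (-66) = -62064 / 209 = -296.96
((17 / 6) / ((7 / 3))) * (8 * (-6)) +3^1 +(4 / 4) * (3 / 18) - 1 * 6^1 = -2567 / 42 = -61.12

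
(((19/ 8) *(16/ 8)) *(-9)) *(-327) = 55917/ 4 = 13979.25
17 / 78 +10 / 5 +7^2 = 3995 / 78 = 51.22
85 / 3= 28.33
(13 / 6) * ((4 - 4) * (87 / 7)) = 0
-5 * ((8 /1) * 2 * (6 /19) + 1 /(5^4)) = -60019 /2375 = -25.27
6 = 6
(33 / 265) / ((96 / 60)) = 0.08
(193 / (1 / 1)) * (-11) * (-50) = 106150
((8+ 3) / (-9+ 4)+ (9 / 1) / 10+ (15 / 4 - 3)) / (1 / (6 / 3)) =-11 / 10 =-1.10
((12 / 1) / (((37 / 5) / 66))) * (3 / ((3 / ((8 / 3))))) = 10560 / 37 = 285.41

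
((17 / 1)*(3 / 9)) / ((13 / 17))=289 / 39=7.41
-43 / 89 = -0.48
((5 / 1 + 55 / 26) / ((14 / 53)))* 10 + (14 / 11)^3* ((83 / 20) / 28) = 163315736 / 605605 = 269.67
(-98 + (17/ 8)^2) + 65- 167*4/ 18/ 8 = -19079/ 576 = -33.12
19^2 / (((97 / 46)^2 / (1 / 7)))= 763876 / 65863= 11.60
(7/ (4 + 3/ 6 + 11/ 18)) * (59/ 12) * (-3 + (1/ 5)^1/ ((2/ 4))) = -16107/ 920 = -17.51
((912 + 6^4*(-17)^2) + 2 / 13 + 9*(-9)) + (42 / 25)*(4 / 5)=609986809 / 1625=375376.50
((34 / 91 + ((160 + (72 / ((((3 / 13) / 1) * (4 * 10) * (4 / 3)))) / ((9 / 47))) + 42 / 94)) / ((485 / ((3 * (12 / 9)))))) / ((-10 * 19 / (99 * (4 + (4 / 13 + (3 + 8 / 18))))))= -6.38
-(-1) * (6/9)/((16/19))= 19/24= 0.79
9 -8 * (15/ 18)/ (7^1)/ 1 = 169/ 21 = 8.05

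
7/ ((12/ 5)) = 35/ 12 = 2.92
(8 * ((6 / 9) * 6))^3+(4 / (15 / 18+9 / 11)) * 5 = 3573032 / 109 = 32780.11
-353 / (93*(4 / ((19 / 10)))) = -6707 / 3720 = -1.80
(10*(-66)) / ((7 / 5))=-471.43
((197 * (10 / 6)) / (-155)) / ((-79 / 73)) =14381 / 7347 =1.96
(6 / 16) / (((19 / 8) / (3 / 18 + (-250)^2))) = 375001 / 38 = 9868.45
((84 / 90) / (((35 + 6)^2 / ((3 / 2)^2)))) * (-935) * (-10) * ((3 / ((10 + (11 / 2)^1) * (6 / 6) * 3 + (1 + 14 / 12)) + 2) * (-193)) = -4647.66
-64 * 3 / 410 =-96 / 205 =-0.47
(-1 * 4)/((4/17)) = -17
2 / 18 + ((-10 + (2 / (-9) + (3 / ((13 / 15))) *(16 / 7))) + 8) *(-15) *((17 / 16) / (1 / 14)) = -297049 / 234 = -1269.44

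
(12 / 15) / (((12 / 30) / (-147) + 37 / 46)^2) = 914492880 / 734572609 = 1.24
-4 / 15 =-0.27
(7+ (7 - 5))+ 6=15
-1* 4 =-4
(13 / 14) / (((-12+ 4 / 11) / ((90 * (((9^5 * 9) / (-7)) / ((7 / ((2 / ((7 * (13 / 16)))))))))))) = 263063295 / 9604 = 27391.01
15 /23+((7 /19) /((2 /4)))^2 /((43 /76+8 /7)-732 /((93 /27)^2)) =8619590311 /13402700415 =0.64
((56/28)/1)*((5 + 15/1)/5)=8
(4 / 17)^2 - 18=-5186 / 289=-17.94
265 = 265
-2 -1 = -3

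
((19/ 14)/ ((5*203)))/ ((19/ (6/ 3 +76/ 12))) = 5/ 8526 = 0.00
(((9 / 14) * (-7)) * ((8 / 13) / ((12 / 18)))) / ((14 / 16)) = -432 / 91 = -4.75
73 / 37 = 1.97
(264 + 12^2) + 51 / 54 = 7361 / 18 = 408.94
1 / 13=0.08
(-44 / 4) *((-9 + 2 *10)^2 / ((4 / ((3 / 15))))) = -1331 / 20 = -66.55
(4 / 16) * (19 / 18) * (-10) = -95 / 36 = -2.64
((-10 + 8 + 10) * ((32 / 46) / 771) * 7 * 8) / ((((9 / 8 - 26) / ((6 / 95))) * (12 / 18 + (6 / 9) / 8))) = -458752 / 335242365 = -0.00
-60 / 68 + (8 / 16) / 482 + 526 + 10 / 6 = 25898875 / 49164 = 526.79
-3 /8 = -0.38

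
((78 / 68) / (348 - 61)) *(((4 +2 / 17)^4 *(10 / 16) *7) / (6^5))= 97540625 / 150891043104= 0.00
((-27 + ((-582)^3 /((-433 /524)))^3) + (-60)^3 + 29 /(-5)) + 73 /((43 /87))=236994999526969889720084513286301231 /17454288455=13578038436684578656465460.00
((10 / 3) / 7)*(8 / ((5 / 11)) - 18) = -4 / 21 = -0.19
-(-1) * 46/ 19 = 46/ 19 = 2.42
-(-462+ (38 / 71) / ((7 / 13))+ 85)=186875 / 497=376.01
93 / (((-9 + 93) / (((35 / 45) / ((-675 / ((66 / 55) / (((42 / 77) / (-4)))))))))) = 341 / 30375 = 0.01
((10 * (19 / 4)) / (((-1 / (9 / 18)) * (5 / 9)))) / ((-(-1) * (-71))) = 171 / 284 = 0.60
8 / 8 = 1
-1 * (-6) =6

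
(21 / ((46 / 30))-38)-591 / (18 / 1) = -7885 / 138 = -57.14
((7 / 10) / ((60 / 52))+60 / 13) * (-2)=-10183 / 975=-10.44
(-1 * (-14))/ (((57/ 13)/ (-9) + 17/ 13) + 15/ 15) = 546/ 71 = 7.69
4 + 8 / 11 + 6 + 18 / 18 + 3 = 162 / 11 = 14.73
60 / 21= 20 / 7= 2.86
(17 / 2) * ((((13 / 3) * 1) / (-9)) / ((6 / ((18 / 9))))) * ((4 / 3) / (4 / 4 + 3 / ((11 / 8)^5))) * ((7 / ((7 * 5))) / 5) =-71184542 / 1575581625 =-0.05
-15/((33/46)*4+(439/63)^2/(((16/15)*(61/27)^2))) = -335485360/263646043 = -1.27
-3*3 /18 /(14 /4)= -1 /7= -0.14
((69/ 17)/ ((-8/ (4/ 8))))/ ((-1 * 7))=69/ 1904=0.04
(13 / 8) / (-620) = -13 / 4960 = -0.00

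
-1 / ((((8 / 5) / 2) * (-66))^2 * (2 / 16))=-0.00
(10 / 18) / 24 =0.02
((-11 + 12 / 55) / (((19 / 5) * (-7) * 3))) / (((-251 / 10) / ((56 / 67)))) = -47440 / 10544259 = -0.00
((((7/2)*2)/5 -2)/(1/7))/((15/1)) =-7/25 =-0.28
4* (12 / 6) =8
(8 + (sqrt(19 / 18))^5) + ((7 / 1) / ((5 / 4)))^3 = 361 * sqrt(38) / 1944 + 22952 / 125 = 184.76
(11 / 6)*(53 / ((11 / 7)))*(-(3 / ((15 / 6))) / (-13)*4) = 1484 / 65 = 22.83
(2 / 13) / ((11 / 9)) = 18 / 143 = 0.13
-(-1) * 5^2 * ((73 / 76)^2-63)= -8963975 / 5776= -1551.93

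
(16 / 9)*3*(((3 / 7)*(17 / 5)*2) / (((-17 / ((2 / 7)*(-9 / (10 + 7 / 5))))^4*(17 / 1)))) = 5184000 / 182936467830487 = 0.00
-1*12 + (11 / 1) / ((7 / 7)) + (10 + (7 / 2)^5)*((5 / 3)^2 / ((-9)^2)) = 44983 / 2592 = 17.35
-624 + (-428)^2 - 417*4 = 180892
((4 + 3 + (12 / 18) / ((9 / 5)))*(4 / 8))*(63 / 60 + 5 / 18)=47561 / 9720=4.89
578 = 578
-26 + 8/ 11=-278/ 11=-25.27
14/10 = 7/5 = 1.40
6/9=2/3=0.67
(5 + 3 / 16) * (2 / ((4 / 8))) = 83 / 4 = 20.75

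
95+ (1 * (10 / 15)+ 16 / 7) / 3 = 6047 / 63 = 95.98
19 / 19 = 1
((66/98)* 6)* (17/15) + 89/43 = 70051/10535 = 6.65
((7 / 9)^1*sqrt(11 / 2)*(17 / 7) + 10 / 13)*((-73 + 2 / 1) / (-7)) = 710 / 91 + 1207*sqrt(22) / 126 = 52.73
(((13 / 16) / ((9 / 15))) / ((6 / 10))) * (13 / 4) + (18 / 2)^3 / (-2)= -205727 / 576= -357.16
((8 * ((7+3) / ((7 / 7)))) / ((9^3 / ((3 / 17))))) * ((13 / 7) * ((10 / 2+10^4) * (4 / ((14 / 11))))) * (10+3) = 991962400 / 67473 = 14701.62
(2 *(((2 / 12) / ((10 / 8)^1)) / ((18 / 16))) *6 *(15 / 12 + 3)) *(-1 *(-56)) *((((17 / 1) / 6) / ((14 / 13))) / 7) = 120224 / 945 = 127.22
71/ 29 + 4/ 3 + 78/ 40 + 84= 156133/ 1740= 89.73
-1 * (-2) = 2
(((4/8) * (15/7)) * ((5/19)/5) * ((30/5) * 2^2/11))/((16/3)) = 135/5852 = 0.02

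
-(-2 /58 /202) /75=1 /439350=0.00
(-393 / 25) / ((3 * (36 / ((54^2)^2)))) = -30941676 / 25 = -1237667.04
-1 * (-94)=94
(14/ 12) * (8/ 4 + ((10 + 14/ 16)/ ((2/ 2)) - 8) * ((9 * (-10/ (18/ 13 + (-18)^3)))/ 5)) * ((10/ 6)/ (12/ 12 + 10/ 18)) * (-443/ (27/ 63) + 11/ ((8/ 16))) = -1026968125/ 404256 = -2540.39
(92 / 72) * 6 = 23 / 3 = 7.67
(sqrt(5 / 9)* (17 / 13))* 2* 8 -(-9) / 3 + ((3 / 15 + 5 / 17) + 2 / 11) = 3437 / 935 + 272* sqrt(5) / 39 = 19.27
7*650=4550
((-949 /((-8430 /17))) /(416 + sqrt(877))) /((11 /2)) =0.00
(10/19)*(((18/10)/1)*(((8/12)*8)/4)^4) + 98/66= 8425/1881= 4.48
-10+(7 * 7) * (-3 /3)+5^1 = -54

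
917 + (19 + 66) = 1002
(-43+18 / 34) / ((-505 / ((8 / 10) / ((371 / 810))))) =467856 / 3185035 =0.15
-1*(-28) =28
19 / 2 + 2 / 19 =365 / 38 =9.61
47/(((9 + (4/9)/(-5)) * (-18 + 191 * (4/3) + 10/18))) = 3807/171227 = 0.02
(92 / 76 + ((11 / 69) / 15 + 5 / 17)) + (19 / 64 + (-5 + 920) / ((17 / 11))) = 593.87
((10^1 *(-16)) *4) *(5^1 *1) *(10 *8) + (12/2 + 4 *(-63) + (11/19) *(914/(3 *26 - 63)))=-73020056/285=-256210.72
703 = 703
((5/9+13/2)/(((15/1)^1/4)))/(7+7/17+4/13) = 28067/115155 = 0.24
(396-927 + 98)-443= -876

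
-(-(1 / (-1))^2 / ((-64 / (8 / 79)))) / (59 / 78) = -39 / 18644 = -0.00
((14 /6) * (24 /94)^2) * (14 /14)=336 /2209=0.15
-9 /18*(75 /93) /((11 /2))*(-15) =1.10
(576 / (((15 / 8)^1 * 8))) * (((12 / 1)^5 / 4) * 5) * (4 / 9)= 5308416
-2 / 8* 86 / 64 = -0.34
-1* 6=-6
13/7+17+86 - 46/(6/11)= 431/21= 20.52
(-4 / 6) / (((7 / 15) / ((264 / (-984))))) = 110 / 287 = 0.38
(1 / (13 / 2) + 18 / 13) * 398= 7960 / 13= 612.31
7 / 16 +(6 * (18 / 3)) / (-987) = 2111 / 5264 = 0.40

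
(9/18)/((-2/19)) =-19/4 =-4.75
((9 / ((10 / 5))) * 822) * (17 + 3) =73980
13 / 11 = 1.18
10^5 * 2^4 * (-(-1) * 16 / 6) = 12800000 / 3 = 4266666.67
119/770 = 17/110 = 0.15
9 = 9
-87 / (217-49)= -0.52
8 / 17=0.47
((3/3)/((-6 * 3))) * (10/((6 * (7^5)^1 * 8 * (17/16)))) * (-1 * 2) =10/7714413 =0.00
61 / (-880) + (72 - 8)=56259 / 880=63.93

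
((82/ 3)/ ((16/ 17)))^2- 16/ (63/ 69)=3330007/ 4032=825.89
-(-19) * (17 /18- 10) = -3097 /18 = -172.06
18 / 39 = 6 / 13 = 0.46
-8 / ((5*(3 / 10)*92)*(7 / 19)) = -76 / 483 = -0.16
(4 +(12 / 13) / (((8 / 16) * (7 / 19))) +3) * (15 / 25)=3279 / 455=7.21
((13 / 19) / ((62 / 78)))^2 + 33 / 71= 29698872 / 24631391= 1.21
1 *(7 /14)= 1 /2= 0.50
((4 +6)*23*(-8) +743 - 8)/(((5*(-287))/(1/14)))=221/4018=0.06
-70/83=-0.84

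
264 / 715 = 24 / 65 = 0.37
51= 51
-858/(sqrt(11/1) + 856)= -734448/732725 + 858*sqrt(11)/732725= -1.00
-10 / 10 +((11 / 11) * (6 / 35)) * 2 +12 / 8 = 59 / 70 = 0.84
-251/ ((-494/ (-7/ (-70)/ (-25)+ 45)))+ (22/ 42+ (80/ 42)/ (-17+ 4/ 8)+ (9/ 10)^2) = 1030479781/ 42792750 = 24.08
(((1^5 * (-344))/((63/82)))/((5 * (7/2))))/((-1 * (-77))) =-0.33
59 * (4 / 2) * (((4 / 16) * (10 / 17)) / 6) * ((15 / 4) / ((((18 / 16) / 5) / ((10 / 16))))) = 36875 / 1224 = 30.13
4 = 4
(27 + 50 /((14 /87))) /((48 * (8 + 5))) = 197 /364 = 0.54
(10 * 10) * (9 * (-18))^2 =2624400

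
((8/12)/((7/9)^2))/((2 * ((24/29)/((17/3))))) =1479/392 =3.77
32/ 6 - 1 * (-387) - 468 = -227/ 3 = -75.67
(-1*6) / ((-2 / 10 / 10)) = 300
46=46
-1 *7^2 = -49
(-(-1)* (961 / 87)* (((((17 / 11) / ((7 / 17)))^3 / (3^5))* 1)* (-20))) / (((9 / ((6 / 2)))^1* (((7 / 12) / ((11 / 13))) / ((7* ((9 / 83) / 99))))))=-1855696304720 / 10414037721087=-0.18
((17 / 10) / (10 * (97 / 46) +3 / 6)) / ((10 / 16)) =3128 / 24825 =0.13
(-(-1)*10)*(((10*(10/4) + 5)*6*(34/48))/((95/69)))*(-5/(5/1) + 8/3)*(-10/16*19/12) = -1527.34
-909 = -909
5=5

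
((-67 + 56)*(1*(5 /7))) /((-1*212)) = 55 /1484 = 0.04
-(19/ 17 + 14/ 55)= -1283/ 935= -1.37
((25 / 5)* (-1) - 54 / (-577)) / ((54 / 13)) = -36803 / 31158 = -1.18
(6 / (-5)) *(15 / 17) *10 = -180 / 17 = -10.59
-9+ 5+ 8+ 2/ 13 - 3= 15/ 13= 1.15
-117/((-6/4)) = 78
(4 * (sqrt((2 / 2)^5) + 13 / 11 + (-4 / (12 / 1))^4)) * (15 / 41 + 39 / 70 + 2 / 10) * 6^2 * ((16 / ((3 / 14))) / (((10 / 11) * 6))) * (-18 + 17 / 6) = -3669682016 / 49815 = -73666.21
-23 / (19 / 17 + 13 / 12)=-4692 / 449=-10.45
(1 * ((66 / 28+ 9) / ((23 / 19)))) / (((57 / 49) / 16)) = 2968 / 23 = 129.04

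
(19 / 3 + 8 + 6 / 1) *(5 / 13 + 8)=6649 / 39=170.49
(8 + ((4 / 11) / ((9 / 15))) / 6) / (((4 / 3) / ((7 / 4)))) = 2807 / 264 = 10.63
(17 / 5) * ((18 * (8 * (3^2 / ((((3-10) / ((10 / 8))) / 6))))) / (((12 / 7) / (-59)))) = 162486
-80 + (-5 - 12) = -97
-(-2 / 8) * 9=2.25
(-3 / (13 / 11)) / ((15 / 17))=-187 / 65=-2.88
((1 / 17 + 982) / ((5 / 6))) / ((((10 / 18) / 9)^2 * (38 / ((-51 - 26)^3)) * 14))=-4286292921603 / 16150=-265405134.46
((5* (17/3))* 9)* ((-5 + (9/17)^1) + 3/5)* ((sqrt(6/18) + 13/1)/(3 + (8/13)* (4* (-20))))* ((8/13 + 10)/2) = 22701* sqrt(3)/601 + 885339/601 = 1538.53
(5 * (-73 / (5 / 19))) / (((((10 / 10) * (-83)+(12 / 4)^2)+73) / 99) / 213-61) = 29247669 / 1286308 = 22.74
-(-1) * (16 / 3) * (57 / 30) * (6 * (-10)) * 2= -1216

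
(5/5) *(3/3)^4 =1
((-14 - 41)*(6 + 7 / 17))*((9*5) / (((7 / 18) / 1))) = -4855950 / 119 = -40806.30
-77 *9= -693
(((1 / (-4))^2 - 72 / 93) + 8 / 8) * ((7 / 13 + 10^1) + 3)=121 / 31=3.90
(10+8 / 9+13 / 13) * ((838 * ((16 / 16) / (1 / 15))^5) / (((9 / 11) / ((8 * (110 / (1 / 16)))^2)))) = 1833146050560000000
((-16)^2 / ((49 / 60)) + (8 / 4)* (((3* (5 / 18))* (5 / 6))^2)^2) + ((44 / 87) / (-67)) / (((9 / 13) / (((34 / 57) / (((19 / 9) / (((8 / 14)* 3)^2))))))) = 313.93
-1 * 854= -854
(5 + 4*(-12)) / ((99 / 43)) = -18.68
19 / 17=1.12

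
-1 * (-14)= 14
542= 542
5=5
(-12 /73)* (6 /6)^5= -12 /73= -0.16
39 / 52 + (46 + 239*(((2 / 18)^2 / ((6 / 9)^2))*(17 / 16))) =30991 / 576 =53.80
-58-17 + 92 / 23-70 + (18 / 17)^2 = -40425 / 289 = -139.88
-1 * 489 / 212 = -489 / 212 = -2.31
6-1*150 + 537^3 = 154854009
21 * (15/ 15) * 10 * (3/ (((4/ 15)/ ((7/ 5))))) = 6615/ 2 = 3307.50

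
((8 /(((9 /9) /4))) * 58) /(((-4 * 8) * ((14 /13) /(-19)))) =7163 /7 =1023.29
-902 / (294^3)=-451 / 12706092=-0.00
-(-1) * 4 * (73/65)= 292/65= 4.49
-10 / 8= -5 / 4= -1.25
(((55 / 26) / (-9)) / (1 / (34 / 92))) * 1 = -935 / 10764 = -0.09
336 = 336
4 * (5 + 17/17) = 24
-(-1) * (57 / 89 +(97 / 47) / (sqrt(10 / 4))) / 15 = 19 / 445 +97 * sqrt(10) / 3525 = 0.13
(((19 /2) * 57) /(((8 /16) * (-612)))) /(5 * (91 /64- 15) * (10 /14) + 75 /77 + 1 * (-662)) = 444752 /178322061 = 0.00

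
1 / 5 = 0.20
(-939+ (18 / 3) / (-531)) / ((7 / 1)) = -166205 / 1239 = -134.14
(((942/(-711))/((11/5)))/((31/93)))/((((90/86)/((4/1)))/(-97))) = 5238776/7821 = 669.83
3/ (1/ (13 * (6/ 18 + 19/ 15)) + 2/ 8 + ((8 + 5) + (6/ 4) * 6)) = 0.13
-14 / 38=-0.37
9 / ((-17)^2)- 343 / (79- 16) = -14080 / 2601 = -5.41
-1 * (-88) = 88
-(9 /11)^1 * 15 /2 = -135 /22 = -6.14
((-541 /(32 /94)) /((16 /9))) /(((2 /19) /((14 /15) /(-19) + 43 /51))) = -293453007 /43520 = -6742.95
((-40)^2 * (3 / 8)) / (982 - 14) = 0.62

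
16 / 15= 1.07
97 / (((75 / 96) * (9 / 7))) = 21728 / 225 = 96.57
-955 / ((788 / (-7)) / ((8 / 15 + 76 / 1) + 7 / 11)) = 17024021 / 26004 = 654.67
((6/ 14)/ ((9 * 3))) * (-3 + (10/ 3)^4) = 9757/ 5103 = 1.91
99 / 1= 99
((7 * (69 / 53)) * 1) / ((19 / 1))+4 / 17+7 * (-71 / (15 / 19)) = -161471132 / 256785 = -628.82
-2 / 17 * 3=-6 / 17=-0.35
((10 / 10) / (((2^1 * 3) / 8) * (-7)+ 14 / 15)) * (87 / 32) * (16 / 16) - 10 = -22025 / 2072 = -10.63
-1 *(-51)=51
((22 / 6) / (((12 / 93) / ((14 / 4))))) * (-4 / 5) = -2387 / 30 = -79.57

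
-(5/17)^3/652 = -125/3203276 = -0.00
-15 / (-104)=15 / 104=0.14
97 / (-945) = -97 / 945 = -0.10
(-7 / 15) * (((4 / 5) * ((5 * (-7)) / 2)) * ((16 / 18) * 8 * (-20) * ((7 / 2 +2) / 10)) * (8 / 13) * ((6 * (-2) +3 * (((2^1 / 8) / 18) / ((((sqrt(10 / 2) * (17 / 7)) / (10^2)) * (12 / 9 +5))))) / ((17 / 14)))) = 30908416 / 9945-27044864 * sqrt(5) / 1927341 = 3076.56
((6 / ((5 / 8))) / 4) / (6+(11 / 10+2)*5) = 24 / 215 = 0.11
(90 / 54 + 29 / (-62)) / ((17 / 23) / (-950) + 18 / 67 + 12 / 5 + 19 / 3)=163230425 / 1225491163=0.13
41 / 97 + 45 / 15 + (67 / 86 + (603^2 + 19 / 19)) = 363614.20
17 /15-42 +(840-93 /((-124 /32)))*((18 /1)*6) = 1399067 /15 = 93271.13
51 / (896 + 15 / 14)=714 / 12559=0.06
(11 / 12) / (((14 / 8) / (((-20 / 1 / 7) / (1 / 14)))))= -440 / 21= -20.95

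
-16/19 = -0.84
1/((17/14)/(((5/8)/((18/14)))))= 245/612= 0.40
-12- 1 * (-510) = 498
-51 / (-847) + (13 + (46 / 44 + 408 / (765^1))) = 371977 / 25410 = 14.64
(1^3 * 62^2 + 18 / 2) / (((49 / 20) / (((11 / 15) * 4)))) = 678128 / 147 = 4613.12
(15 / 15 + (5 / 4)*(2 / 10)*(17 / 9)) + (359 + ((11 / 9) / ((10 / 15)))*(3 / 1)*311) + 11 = 74951 / 36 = 2081.97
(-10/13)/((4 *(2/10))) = -25/26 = -0.96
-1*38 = -38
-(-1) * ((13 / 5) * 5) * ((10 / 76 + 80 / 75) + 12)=97799 / 570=171.58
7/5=1.40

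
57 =57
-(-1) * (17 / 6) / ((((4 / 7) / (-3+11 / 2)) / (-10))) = -2975 / 24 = -123.96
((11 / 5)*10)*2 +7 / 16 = 711 / 16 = 44.44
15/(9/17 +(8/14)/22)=27.01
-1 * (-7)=7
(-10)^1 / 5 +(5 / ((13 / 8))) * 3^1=94 / 13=7.23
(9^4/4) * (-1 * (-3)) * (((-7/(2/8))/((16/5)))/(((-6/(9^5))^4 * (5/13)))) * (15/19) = -4032636844441887998647695/4864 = -829078298610585526037.77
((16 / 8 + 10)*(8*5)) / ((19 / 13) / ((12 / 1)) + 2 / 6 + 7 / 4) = 9360 / 43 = 217.67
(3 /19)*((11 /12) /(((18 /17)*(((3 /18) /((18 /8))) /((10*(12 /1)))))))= 221.45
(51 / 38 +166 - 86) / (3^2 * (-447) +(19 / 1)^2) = -0.02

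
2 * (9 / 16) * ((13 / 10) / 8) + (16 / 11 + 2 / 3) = 48661 / 21120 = 2.30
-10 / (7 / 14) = -20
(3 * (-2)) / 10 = -3 / 5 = -0.60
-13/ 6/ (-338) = 1/ 156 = 0.01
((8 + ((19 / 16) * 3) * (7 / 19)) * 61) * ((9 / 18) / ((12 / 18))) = 27267 / 64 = 426.05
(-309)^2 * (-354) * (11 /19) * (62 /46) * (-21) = 242043762114 /437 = 553875885.84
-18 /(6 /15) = -45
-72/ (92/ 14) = -252/ 23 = -10.96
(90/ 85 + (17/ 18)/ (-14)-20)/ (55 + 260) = -81433/ 1349460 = -0.06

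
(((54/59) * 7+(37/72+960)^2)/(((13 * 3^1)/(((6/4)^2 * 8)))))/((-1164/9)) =-282180707843/85707648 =-3292.36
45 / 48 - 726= -11601 / 16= -725.06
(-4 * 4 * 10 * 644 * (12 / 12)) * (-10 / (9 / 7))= 7212800 / 9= 801422.22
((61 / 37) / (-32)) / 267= -61 / 316128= -0.00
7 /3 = 2.33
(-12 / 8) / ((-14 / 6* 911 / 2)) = 9 / 6377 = 0.00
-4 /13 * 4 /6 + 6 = 226 /39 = 5.79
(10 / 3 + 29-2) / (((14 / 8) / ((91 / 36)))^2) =15379 / 243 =63.29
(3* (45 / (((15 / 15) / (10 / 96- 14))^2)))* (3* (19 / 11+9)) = 1181180295 / 1408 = 838906.46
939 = 939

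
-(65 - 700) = 635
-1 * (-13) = 13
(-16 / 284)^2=16 / 5041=0.00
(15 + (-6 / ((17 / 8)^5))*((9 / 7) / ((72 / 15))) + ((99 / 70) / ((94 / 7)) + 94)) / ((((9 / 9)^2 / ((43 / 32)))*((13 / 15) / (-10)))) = -657246793562445 / 388654616896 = -1691.08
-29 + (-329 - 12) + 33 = -337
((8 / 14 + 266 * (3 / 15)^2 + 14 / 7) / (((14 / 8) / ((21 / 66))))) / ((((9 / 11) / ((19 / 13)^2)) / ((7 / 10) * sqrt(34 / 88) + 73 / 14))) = 417316 * sqrt(187) / 2091375 + 60928136 / 1863225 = 35.43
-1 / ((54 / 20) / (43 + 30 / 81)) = -11710 / 729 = -16.06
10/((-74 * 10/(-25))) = 25/74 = 0.34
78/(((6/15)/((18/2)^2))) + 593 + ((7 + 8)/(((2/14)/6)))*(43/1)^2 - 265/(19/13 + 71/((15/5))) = 231524501/196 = 1181247.45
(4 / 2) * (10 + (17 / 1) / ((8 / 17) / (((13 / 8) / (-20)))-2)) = 13463 / 861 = 15.64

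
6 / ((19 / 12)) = 72 / 19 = 3.79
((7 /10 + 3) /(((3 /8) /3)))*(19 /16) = 703 /20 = 35.15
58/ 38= 29/ 19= 1.53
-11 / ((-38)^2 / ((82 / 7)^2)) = -18491 / 17689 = -1.05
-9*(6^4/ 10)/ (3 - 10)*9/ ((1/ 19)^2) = 18948168/ 35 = 541376.23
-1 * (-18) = 18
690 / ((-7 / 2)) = -1380 / 7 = -197.14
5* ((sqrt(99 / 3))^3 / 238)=165* sqrt(33) / 238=3.98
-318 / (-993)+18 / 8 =3403 / 1324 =2.57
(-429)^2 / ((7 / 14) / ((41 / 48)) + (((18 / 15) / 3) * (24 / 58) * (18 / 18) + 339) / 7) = 2552955405 / 680233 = 3753.06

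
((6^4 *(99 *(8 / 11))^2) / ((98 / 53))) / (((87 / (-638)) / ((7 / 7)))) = -1305621504 / 49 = -26645336.82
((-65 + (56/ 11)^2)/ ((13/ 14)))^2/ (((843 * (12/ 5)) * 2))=5479043045/ 12515156082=0.44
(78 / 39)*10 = 20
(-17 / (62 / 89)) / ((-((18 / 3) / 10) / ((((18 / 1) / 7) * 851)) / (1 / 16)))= 19313445 / 3472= 5562.63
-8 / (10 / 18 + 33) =-36 / 151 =-0.24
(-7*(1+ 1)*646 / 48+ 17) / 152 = -2057 / 1824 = -1.13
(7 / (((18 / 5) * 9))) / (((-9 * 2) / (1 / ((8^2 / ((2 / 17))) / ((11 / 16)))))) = -385 / 25380864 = -0.00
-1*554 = -554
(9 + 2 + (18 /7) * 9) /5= 239 /35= 6.83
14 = 14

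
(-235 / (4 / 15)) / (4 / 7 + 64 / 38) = -6251 / 16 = -390.69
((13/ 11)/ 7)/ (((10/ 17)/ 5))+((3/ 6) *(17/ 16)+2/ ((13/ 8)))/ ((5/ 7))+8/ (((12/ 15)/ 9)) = 15039327/ 160160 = 93.90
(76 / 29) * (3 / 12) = 19 / 29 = 0.66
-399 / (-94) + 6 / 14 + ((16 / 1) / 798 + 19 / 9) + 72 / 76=872215 / 112518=7.75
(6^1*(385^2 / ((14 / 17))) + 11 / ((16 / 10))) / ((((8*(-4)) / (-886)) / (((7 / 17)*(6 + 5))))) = 294700449505 / 2176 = 135432191.87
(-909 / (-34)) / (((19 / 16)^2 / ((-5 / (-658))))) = 290880 / 2019073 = 0.14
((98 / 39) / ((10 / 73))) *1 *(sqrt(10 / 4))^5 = 17885 *sqrt(10) / 312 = 181.27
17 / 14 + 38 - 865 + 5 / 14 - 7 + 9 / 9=-5820 / 7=-831.43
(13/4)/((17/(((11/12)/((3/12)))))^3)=17303/530604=0.03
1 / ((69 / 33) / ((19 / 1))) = 209 / 23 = 9.09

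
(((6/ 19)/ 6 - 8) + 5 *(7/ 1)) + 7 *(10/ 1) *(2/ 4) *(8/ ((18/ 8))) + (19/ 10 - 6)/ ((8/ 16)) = 122519/ 855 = 143.30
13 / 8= 1.62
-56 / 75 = -0.75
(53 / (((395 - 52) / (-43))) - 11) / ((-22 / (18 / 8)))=13617 / 7546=1.80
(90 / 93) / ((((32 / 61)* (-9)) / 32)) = -610 / 93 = -6.56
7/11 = 0.64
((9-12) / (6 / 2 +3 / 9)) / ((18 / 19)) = -19 / 20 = -0.95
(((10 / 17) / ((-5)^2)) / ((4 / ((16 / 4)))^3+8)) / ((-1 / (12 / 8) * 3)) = -1 / 765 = -0.00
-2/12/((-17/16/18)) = 48/17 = 2.82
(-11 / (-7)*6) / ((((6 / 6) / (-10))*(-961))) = 660 / 6727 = 0.10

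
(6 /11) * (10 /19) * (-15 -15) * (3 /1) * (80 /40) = -10800 /209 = -51.67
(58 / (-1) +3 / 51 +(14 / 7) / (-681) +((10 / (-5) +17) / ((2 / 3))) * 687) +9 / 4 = 713226827 / 46308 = 15401.81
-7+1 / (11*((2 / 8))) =-73 / 11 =-6.64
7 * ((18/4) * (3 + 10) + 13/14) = 416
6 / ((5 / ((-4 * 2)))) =-48 / 5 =-9.60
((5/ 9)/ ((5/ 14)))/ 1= 14/ 9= 1.56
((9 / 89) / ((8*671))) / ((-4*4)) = -9 / 7644032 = -0.00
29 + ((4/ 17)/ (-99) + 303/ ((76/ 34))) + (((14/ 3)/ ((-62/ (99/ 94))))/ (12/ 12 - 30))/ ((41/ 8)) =18230941017827/ 110792182842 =164.55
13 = 13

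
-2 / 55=-0.04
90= 90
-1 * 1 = -1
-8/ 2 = -4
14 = 14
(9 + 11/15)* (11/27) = 1606/405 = 3.97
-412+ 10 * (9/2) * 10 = 38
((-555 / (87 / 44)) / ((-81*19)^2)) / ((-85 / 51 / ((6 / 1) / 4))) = 814 / 7631901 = 0.00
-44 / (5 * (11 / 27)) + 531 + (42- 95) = 2282 / 5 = 456.40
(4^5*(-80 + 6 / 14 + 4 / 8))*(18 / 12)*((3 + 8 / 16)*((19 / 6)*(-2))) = 2692224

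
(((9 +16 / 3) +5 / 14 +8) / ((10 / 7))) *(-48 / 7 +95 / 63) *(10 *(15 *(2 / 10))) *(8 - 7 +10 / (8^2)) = -11882957 / 4032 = -2947.16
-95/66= -1.44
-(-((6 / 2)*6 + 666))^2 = -467856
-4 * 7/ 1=-28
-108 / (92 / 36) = -972 / 23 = -42.26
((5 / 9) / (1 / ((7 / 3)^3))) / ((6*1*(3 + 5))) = 1715 / 11664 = 0.15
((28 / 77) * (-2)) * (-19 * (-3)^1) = -456 / 11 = -41.45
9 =9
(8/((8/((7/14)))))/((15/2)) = 1/15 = 0.07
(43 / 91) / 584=43 / 53144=0.00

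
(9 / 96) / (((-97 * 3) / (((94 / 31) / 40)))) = -0.00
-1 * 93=-93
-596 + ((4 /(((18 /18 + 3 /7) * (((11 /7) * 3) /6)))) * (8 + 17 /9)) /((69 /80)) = -3792172 /6831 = -555.14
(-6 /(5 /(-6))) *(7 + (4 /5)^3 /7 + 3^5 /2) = 4050054 /4375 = 925.73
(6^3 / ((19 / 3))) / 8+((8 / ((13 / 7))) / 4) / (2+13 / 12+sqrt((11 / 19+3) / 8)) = 4049241 / 874627 - 144* sqrt(646) / 46033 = 4.55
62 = 62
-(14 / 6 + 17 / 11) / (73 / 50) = -2.66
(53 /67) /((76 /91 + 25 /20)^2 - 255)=-7022288 /2225096733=-0.00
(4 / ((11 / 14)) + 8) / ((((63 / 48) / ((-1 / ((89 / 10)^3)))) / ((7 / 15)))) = -51200 / 7754659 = -0.01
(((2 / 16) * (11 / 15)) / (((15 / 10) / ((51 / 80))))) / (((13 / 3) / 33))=6171 / 20800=0.30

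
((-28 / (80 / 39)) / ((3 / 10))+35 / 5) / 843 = -77 / 1686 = -0.05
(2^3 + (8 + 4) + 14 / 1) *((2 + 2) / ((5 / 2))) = 272 / 5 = 54.40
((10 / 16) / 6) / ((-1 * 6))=-5 / 288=-0.02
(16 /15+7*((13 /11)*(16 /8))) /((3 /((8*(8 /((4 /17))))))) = 790432 /495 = 1596.83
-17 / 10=-1.70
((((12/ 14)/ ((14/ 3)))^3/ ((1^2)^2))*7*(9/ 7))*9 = 59049/ 117649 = 0.50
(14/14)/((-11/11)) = -1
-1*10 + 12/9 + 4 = -14/3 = -4.67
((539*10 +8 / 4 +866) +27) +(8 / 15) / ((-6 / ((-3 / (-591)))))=55716521 / 8865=6285.00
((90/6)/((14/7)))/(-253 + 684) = 0.02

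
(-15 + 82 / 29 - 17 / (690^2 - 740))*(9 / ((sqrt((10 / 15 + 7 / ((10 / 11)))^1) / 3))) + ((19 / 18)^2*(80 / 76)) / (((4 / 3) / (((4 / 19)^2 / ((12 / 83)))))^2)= 34445 / 555579 - 4530669471*sqrt(7530) / 3460145440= -113.56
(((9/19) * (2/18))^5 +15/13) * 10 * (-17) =-6314054660/32189287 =-196.15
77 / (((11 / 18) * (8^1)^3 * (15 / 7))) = 147 / 1280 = 0.11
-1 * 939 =-939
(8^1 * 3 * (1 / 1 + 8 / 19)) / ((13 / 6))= 3888 / 247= 15.74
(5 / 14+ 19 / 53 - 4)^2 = 5938969 / 550564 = 10.79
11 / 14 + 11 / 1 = 11.79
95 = 95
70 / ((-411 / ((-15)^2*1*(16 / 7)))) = -87.59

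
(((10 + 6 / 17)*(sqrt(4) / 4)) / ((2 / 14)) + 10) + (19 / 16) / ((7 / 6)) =44985 / 952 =47.25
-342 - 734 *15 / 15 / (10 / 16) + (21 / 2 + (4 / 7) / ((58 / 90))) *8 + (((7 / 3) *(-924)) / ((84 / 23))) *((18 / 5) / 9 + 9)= -21237169 / 3045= -6974.44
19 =19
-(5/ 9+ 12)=-12.56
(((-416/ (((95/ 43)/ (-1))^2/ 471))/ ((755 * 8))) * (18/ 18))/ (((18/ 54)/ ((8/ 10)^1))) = -543428496/ 34069375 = -15.95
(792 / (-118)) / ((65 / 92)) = -36432 / 3835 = -9.50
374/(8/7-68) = -1309/234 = -5.59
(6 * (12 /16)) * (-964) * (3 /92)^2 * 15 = -292815 /4232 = -69.19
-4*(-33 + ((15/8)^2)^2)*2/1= 84543/512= 165.12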